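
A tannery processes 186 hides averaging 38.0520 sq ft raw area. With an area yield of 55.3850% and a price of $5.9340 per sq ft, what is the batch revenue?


Raw_total = N * avg_area = 186 * 38.0520 = 7077.6720 sq ft
Finished = Raw_total * yield / 100 = 7077.6720 * 55.3850 / 100 = 3919.9686 sq ft
Value = Finished * price = 3919.9686 * 5.9340 = 23261.0939 $


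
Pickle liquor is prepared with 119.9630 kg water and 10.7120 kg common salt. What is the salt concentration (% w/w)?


Formula: Conc = salt / (water + salt) * 100
Substituting: Conc = 10.7120 / (119.9630 + 10.7120) * 100
Result: 8.1974 %


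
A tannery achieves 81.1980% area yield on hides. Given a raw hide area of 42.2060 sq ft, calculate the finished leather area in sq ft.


Formula: finished = raw * yield / 100
Substituting: finished = 42.2060 * 81.1980 / 100
Result: 34.2704 sq ft


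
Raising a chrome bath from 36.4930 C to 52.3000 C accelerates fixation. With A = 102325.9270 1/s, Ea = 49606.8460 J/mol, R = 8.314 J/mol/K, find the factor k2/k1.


T1 = 36.4930 + 273.15 = 309.6430 K; T2 = 52.3000 + 273.15 = 325.4500 K
k1 = A * exp(-Ea/(R*T1)) = 102325.9270 * exp(-49606.8460/(8.314*309.6430)) = 4.3788e-04 1/s
k2 = A * exp(-Ea/(R*T2)) = 102325.9270 * exp(-49606.8460/(8.314*325.4500)) = 0.00111638 1/s
k2/k1 = 0.00111638 / 4.3788e-04 = 2.5495


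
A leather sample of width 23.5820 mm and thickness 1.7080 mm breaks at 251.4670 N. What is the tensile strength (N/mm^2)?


Formula: TS = force / (width * thickness)
Substituting: TS = 251.4670 / (23.5820 * 1.7080)
Result: 6.2433 N/mm^2


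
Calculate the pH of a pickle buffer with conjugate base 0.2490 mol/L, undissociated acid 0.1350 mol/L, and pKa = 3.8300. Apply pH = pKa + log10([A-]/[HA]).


ratio = [A-] / [HA] = 0.2490 / 0.1350 = 1.8444
log10(ratio) = 0.2659
pH = pKa + log10(ratio) = 3.8300 + 0.2659 = 4.0959


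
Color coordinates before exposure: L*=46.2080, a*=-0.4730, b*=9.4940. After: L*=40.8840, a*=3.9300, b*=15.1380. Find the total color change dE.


dL = -5.3240, da = 4.4030, db = 5.6440
dE = sqrt((-5.3240)^2 + 4.4030^2 + 5.6440^2) = 8.9211


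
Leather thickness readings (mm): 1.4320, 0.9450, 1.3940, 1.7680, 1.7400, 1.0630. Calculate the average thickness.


Formula: Average = sum / n
Substituting: Average = 8.3420 / 6
Result: 1.3903 mm


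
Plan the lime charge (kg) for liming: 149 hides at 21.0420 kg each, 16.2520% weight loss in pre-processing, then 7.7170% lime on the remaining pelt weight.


Total_raw = N * avg_wt = 149 * 21.0420 = 3135.2580 kg
Substrate = Total_raw * (1 - loss/100) = 3135.2580 * (1 - 16.2520/100) = 2625.7159 kg
Lime = Substrate * pct / 100 = 2625.7159 * 7.7170 / 100 = 202.6265 kg


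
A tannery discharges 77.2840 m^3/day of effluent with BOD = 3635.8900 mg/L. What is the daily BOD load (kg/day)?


Formula: BOD_load = volume * conc / 1000
Substituting: BOD_load = 77.2840 * 3635.8900 / 1000
Result: 280.9961 kg/day


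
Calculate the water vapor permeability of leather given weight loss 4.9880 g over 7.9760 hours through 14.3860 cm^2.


Formula: WVP = loss / (area * time)
Substituting: WVP = 4.9880 / (14.3860 * 7.9760)
Result: 0.0434712 g/(cm^2*hr)


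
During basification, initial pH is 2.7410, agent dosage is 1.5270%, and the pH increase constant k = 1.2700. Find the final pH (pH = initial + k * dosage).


Formula: pH_final = pH_initial + k * base_pct
Substituting: pH_final = 2.7410 + 1.2700 * 1.5270
Result: 4.6803


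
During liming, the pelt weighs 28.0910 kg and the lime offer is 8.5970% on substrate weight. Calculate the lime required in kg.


Formula: Lime = substrate * pct / 100
Substituting: Lime = 28.0910 * 8.5970 / 100
Result: 2.4150 kg


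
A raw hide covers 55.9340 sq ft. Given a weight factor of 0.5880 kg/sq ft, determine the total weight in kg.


Formula: Weight = area * weight_per_sqft
Substituting: Weight = 55.9340 * 0.5880
Result: 32.8892 kg


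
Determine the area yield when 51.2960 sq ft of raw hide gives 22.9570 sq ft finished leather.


Formula: Yield = finished / raw * 100
Substituting: Yield = 22.9570 / 51.2960 * 100
Result: 44.7540 %


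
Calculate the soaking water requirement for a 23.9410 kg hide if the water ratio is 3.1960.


Formula: Water = hide_weight * ratio
Substituting: Water = 23.9410 * 3.1960
Result: 76.5154 kg


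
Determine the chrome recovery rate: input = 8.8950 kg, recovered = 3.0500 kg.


Formula: Recovery = recovered / input * 100
Substituting: Recovery = 3.0500 / 8.8950 * 100
Result: 34.2889 %


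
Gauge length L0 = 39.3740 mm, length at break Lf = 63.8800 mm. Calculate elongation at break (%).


Formula: Elongation = (Lf - L0) / L0 * 100
Substituting: Elongation = (63.8800 - 39.3740) / 39.3740 * 100
Result: 62.2390 %


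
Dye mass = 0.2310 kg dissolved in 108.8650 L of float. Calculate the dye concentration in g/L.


Formula: Conc = dye_mass(kg) / volume(L) * 1000
Substituting: Conc = 0.2310 / 108.8650 * 1000
Result: 2.1219 g/L


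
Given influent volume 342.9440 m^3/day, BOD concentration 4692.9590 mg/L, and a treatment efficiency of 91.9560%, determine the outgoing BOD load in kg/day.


Load_in = volume * conc / 1000 = 342.9440 * 4692.9590 / 1000 = 1609.4221 kg/day
Removed = Load_in * eff / 100 = 1609.4221 * 91.9560 / 100 = 1479.9602 kg/day
Load_out = Load_in - Removed = 1609.4221 - 1479.9602 = 129.4619 kg/day


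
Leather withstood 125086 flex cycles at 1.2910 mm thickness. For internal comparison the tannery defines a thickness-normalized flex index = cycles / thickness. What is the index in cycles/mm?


Formula: Index = cycles / thickness
Substituting: Index = 125086 / 1.2910
Result: 96890.7823 cycles/mm


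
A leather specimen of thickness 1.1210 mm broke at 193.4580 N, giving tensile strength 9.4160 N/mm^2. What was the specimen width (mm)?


Formula: w = F / (TS * t)
Substituting: w = 193.4580 / (9.4160 * 1.1210)
Result: 18.3280 mm


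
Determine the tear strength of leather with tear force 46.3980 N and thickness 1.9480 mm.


Formula: Tear strength = force / thickness
Substituting: Tear strength = 46.3980 / 1.9480
Result: 23.8183 N/mm


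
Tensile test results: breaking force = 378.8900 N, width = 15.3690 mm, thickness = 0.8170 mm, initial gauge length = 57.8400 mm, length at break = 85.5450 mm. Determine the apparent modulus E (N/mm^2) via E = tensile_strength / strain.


TS = F / (w * t) = 378.8900 / (15.3690 * 0.8170) = 30.1749 N/mm^2
strain = (Lf - L0) / L0 = (85.5450 - 57.8400) / 57.8400 = 0.4790
E = TS / strain = 30.1749 / 0.4790 = 62.9964 N/mm^2


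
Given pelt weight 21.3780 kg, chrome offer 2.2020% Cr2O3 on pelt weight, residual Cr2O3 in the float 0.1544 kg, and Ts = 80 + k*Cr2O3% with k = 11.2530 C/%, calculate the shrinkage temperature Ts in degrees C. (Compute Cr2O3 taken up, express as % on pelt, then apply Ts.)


Offered = pelt * offer_pct / 100 = 21.3780 * 2.2020 / 100 = 0.4707 kg
Uptake = offered - residual = 0.4707 - 0.1544 = 0.3163 kg
Cr2O3% on pelt = uptake / pelt * 100 = 0.3163 / 21.3780 * 100 = 1.4798 %
Ts = 80 + k * Cr2O3% = 80 + 11.2530 * 1.4798 = 96.6518 C


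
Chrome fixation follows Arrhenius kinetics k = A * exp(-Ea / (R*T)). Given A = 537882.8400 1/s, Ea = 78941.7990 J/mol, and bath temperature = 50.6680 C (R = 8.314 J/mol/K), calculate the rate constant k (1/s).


T_K = T_C + 273.15 = 50.6680 + 273.15 = 323.8180 K
exponent = -Ea / (R * T_K) = -78941.7990 / (8.314 * 323.8180) = -29.3222
k = A * exp(exponent) = 537882.8400 * exp(-29.3222) = 9.9137e-08 1/s


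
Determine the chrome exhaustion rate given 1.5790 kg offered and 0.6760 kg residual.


Formula: Uptake = (offered - residual) / offered * 100
Substituting: Uptake = (1.5790 - 0.6760) / 1.5790 * 100
Result: 57.1881 %


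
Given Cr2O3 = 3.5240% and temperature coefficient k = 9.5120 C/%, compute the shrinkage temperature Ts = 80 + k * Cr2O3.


Formula: Ts = 80 + k * Cr2O3
Substituting: Ts = 80 + 9.5120 * 3.5240
Result: 113.5203 C


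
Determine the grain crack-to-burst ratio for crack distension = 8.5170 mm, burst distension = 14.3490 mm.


Formula: Ratio = crack / burst
Substituting: Ratio = 8.5170 / 14.3490
Result: 0.5936


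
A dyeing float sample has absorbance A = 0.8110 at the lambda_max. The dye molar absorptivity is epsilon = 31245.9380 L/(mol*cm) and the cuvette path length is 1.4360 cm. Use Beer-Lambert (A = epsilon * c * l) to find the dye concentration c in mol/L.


Formula: c = A / (epsilon * l)
Substituting: c = 0.8110 / (31245.9380 * 1.4360)
Result: 1.8075e-05 mol/L


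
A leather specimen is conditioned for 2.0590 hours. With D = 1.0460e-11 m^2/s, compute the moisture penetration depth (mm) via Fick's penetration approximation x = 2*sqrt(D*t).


t = 2.0590 hr * 3600 = 7412.4000 s
D * t = 1.0460e-11 * 7412.4000 = 7.7534e-08
x = 2 * sqrt(D*t) = 2 * sqrt(7.7534e-08) = 5.5690e-04 m = 0.5569 mm


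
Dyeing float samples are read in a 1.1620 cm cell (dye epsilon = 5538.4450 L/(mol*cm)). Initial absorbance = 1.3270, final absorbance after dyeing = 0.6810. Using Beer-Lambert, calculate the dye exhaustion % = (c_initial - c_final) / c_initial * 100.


c_initial = A_i / (epsilon * l) = 1.3270 / (5538.4450 * 1.1620) = 2.0619e-04 mol/L
c_final = A_f / (epsilon * l) = 0.6810 / (5538.4450 * 1.1620) = 1.0582e-04 mol/L
Exhaustion = (c_initial - c_final) / c_initial * 100 = (2.0619e-04 - 1.0582e-04) / 2.0619e-04 * 100 = 48.6812 %


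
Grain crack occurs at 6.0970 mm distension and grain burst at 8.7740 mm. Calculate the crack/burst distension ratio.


Formula: Ratio = crack / burst
Substituting: Ratio = 6.0970 / 8.7740
Result: 0.6949


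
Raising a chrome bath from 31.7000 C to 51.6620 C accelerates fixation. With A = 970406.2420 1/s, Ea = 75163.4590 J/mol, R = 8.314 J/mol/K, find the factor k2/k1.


T1 = 31.7000 + 273.15 = 304.8500 K; T2 = 51.6620 + 273.15 = 324.8120 K
k1 = A * exp(-Ea/(R*T1)) = 970406.2420 * exp(-75163.4590/(8.314*304.8500)) = 1.2811e-07 1/s
k2 = A * exp(-Ea/(R*T2)) = 970406.2420 * exp(-75163.4590/(8.314*324.8120)) = 7.9269e-07 1/s
k2/k1 = 7.9269e-07 / 1.2811e-07 = 6.1877


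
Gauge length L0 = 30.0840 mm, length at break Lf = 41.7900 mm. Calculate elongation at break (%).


Formula: Elongation = (Lf - L0) / L0 * 100
Substituting: Elongation = (41.7900 - 30.0840) / 30.0840 * 100
Result: 38.9110 %


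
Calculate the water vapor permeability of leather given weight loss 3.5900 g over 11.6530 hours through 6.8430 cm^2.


Formula: WVP = loss / (area * time)
Substituting: WVP = 3.5900 / (6.8430 * 11.6530)
Result: 0.0450205 g/(cm^2*hr)


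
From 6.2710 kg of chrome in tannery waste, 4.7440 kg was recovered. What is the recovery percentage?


Formula: Recovery = recovered / input * 100
Substituting: Recovery = 4.7440 / 6.2710 * 100
Result: 75.6498 %


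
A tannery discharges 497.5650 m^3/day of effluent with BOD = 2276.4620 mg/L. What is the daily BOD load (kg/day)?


Formula: BOD_load = volume * conc / 1000
Substituting: BOD_load = 497.5650 * 2276.4620 / 1000
Result: 1132.6878 kg/day


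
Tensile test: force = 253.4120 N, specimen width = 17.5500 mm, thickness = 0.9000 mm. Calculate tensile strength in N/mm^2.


Formula: TS = force / (width * thickness)
Substituting: TS = 253.4120 / (17.5500 * 0.9000)
Result: 16.0438 N/mm^2


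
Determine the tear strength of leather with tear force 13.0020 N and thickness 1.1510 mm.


Formula: Tear strength = force / thickness
Substituting: Tear strength = 13.0020 / 1.1510
Result: 11.2963 N/mm


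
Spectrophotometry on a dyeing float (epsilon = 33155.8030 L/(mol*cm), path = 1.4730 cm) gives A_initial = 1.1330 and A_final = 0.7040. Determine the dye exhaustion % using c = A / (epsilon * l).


c_initial = A_i / (epsilon * l) = 1.1330 / (33155.8030 * 1.4730) = 2.3199e-05 mol/L
c_final = A_f / (epsilon * l) = 0.7040 / (33155.8030 * 1.4730) = 1.4415e-05 mol/L
Exhaustion = (c_initial - c_final) / c_initial * 100 = (2.3199e-05 - 1.4415e-05) / 2.3199e-05 * 100 = 37.8641 %


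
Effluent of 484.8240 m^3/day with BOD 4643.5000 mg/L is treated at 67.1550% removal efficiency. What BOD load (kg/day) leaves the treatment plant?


Load_in = volume * conc / 1000 = 484.8240 * 4643.5000 / 1000 = 2251.2802 kg/day
Removed = Load_in * eff / 100 = 2251.2802 * 67.1550 / 100 = 1511.8472 kg/day
Load_out = Load_in - Removed = 2251.2802 - 1511.8472 = 739.4330 kg/day


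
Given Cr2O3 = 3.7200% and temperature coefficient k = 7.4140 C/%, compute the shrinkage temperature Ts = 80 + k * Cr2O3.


Formula: Ts = 80 + k * Cr2O3
Substituting: Ts = 80 + 7.4140 * 3.7200
Result: 107.5801 C


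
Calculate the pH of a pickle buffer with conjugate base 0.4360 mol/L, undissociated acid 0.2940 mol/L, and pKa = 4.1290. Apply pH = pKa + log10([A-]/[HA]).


ratio = [A-] / [HA] = 0.4360 / 0.2940 = 1.4830
log10(ratio) = 0.1711
pH = pKa + log10(ratio) = 4.1290 + 0.1711 = 4.3001


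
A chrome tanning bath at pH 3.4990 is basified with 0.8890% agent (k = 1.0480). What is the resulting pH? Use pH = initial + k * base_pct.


Formula: pH_final = pH_initial + k * base_pct
Substituting: pH_final = 3.4990 + 1.0480 * 0.8890
Result: 4.4307


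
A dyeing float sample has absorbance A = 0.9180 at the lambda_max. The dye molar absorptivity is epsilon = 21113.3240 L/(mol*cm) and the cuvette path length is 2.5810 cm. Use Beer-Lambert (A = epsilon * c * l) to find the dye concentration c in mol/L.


Formula: c = A / (epsilon * l)
Substituting: c = 0.9180 / (21113.3240 * 2.5810)
Result: 1.6846e-05 mol/L


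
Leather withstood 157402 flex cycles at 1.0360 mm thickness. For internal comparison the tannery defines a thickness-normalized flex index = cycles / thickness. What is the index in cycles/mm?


Formula: Index = cycles / thickness
Substituting: Index = 157402 / 1.0360
Result: 151932.4324 cycles/mm


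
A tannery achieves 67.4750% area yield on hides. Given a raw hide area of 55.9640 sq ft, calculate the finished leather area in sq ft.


Formula: finished = raw * yield / 100
Substituting: finished = 55.9640 * 67.4750 / 100
Result: 37.7617 sq ft


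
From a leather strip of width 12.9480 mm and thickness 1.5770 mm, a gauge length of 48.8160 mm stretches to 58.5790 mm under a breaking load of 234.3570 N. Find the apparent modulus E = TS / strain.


TS = F / (w * t) = 234.3570 / (12.9480 * 1.5770) = 11.4774 N/mm^2
strain = (Lf - L0) / L0 = (58.5790 - 48.8160) / 48.8160 = 0.2000
E = TS / strain = 11.4774 / 0.2000 = 57.3882 N/mm^2


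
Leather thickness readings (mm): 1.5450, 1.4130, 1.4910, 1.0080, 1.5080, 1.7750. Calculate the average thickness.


Formula: Average = sum / n
Substituting: Average = 8.7400 / 6
Result: 1.4567 mm


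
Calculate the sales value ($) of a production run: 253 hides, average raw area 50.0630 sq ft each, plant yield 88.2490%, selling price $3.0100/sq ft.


Raw_total = N * avg_area = 253 * 50.0630 = 12665.9390 sq ft
Finished = Raw_total * yield / 100 = 12665.9390 * 88.2490 / 100 = 11177.5645 sq ft
Value = Finished * price = 11177.5645 * 3.0100 = 33644.4692 $


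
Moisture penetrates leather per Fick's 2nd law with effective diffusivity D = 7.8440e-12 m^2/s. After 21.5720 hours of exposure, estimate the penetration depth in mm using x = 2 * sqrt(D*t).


t = 21.5720 hr * 3600 = 77659.2000 s
D * t = 7.8440e-12 * 77659.2000 = 6.0916e-07
x = 2 * sqrt(D*t) = 2 * sqrt(6.0916e-07) = 0.00156097 m = 1.5610 mm


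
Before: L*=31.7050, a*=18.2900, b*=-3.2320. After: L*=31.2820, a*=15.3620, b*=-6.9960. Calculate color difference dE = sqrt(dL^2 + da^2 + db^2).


dL = -0.4230, da = -2.9280, db = -3.7640
dE = sqrt((-0.4230)^2 + (-2.9280)^2 + (-3.7640)^2) = 4.7875


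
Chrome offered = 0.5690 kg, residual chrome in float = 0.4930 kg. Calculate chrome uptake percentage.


Formula: Uptake = (offered - residual) / offered * 100
Substituting: Uptake = (0.5690 - 0.4930) / 0.5690 * 100
Result: 13.3568 %


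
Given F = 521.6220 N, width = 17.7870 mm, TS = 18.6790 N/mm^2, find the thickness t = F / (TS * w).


Formula: t = F / (TS * w)
Substituting: t = 521.6220 / (18.6790 * 17.7870)
Result: 1.5700 mm


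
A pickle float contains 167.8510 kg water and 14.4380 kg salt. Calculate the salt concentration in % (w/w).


Formula: Conc = salt / (water + salt) * 100
Substituting: Conc = 14.4380 / (167.8510 + 14.4380) * 100
Result: 7.9204 %


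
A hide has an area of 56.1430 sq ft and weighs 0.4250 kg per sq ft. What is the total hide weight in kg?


Formula: Weight = area * weight_per_sqft
Substituting: Weight = 56.1430 * 0.4250
Result: 23.8608 kg


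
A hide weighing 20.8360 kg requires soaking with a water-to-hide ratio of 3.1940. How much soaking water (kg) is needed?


Formula: Water = hide_weight * ratio
Substituting: Water = 20.8360 * 3.1940
Result: 66.5502 kg


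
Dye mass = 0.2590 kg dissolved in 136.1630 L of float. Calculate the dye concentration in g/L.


Formula: Conc = dye_mass(kg) / volume(L) * 1000
Substituting: Conc = 0.2590 / 136.1630 * 1000
Result: 1.9021 g/L


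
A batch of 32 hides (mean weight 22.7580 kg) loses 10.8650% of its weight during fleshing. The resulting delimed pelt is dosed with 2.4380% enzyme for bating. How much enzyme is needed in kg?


Total_raw = N * avg_wt = 32 * 22.7580 = 728.2560 kg
Substrate = Total_raw * (1 - loss/100) = 728.2560 * (1 - 10.8650/100) = 649.1310 kg
Enzyme = Substrate * pct / 100 = 649.1310 * 2.4380 / 100 = 15.8258 kg


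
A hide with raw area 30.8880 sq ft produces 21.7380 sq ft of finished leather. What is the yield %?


Formula: Yield = finished / raw * 100
Substituting: Yield = 21.7380 / 30.8880 * 100
Result: 70.3768 %


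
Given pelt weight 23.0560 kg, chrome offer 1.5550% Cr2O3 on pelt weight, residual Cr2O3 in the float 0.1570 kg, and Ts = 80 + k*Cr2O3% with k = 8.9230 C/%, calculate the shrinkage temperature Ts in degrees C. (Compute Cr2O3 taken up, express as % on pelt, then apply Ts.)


Offered = pelt * offer_pct / 100 = 23.0560 * 1.5550 / 100 = 0.3585 kg
Uptake = offered - residual = 0.3585 - 0.1570 = 0.2015 kg
Cr2O3% on pelt = uptake / pelt * 100 = 0.2015 / 23.0560 * 100 = 0.8740 %
Ts = 80 + k * Cr2O3% = 80 + 8.9230 * 0.8740 = 87.7991 C


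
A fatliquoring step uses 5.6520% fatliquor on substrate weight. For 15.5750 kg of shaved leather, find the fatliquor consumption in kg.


Formula: Fat = substrate * pct / 100
Substituting: Fat = 15.5750 * 5.6520 / 100
Result: 0.8803 kg


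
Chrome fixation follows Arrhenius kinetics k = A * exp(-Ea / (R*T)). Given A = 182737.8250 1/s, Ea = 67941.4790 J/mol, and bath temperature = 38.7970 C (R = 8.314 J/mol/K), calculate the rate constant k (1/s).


T_K = T_C + 273.15 = 38.7970 + 273.15 = 311.9470 K
exponent = -Ea / (R * T_K) = -67941.4790 / (8.314 * 311.9470) = -26.1966
k = A * exp(exponent) = 182737.8250 * exp(-26.1966) = 7.6703e-07 1/s


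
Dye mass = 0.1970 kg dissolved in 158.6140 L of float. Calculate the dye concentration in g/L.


Formula: Conc = dye_mass(kg) / volume(L) * 1000
Substituting: Conc = 0.1970 / 158.6140 * 1000
Result: 1.2420 g/L


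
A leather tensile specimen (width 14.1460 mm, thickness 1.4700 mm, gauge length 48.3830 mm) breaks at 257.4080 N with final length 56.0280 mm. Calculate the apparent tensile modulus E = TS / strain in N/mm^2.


TS = F / (w * t) = 257.4080 / (14.1460 * 1.4700) = 12.3786 N/mm^2
strain = (Lf - L0) / L0 = (56.0280 - 48.3830) / 48.3830 = 0.1580
E = TS / strain = 12.3786 / 0.1580 = 78.3405 N/mm^2


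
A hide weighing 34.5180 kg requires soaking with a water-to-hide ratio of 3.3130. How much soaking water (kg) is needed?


Formula: Water = hide_weight * ratio
Substituting: Water = 34.5180 * 3.3130
Result: 114.3581 kg


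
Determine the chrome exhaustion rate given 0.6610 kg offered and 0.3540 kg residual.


Formula: Uptake = (offered - residual) / offered * 100
Substituting: Uptake = (0.6610 - 0.3540) / 0.6610 * 100
Result: 46.4448 %


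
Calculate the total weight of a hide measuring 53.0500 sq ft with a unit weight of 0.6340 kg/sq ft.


Formula: Weight = area * weight_per_sqft
Substituting: Weight = 53.0500 * 0.6340
Result: 33.6337 kg


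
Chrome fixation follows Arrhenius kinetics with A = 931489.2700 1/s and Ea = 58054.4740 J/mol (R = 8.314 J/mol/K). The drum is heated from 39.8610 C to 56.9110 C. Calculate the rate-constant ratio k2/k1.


T1 = 39.8610 + 273.15 = 313.0110 K; T2 = 56.9110 + 273.15 = 330.0610 K
k1 = A * exp(-Ea/(R*T1)) = 931489.2700 * exp(-58054.4740/(8.314*313.0110)) = 1.9090e-04 1/s
k2 = A * exp(-Ea/(R*T2)) = 931489.2700 * exp(-58054.4740/(8.314*330.0610)) = 6.0435e-04 1/s
k2/k1 = 6.0435e-04 / 1.9090e-04 = 3.1657


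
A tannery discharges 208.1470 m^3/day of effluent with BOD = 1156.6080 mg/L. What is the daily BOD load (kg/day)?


Formula: BOD_load = volume * conc / 1000
Substituting: BOD_load = 208.1470 * 1156.6080 / 1000
Result: 240.7445 kg/day


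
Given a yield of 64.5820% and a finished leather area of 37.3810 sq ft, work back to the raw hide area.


Formula: raw = finished * 100 / yield
Substituting: raw = 37.3810 * 100 / 64.5820
Result: 57.8815 sq ft


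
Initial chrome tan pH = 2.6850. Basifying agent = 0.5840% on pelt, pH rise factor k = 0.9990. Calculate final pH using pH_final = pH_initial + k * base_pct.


Formula: pH_final = pH_initial + k * base_pct
Substituting: pH_final = 2.6850 + 0.9990 * 0.5840
Result: 3.2684


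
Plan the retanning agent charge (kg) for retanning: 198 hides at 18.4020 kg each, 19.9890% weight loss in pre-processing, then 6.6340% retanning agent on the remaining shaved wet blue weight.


Total_raw = N * avg_wt = 198 * 18.4020 = 3643.5960 kg
Substrate = Total_raw * (1 - loss/100) = 3643.5960 * (1 - 19.9890/100) = 2915.2776 kg
Retan = Substrate * pct / 100 = 2915.2776 * 6.6340 / 100 = 193.3995 kg


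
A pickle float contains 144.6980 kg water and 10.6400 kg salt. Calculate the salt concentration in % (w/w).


Formula: Conc = salt / (water + salt) * 100
Substituting: Conc = 10.6400 / (144.6980 + 10.6400) * 100
Result: 6.8496 %


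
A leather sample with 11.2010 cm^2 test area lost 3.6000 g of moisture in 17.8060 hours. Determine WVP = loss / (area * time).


Formula: WVP = loss / (area * time)
Substituting: WVP = 3.6000 / (11.2010 * 17.8060)
Result: 0.0180501 g/(cm^2*hr)


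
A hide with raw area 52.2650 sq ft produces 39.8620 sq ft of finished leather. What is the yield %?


Formula: Yield = finished / raw * 100
Substituting: Yield = 39.8620 / 52.2650 * 100
Result: 76.2690 %


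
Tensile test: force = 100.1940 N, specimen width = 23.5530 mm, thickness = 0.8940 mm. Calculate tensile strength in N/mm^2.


Formula: TS = force / (width * thickness)
Substituting: TS = 100.1940 / (23.5530 * 0.8940)
Result: 4.7584 N/mm^2


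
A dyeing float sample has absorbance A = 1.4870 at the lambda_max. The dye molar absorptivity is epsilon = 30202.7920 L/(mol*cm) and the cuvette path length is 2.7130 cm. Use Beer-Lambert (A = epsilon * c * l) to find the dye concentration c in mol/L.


Formula: c = A / (epsilon * l)
Substituting: c = 1.4870 / (30202.7920 * 2.7130)
Result: 1.8147e-05 mol/L


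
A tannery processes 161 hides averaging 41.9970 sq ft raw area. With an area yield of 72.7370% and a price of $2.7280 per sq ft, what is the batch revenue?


Raw_total = N * avg_area = 161 * 41.9970 = 6761.5170 sq ft
Finished = Raw_total * yield / 100 = 6761.5170 * 72.7370 / 100 = 4918.1246 sq ft
Value = Finished * price = 4918.1246 * 2.7280 = 13416.6440 $


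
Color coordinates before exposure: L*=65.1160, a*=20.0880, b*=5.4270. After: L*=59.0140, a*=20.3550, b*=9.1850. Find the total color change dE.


dL = -6.1020, da = 0.2670, db = 3.7580
dE = sqrt((-6.1020)^2 + 0.2670^2 + 3.7580^2) = 7.1713


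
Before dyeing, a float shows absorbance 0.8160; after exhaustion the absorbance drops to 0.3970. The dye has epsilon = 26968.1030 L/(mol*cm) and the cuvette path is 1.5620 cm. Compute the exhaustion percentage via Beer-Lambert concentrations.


c_initial = A_i / (epsilon * l) = 0.8160 / (26968.1030 * 1.5620) = 1.9371e-05 mol/L
c_final = A_f / (epsilon * l) = 0.3970 / (26968.1030 * 1.5620) = 9.4245e-06 mol/L
Exhaustion = (c_initial - c_final) / c_initial * 100 = (1.9371e-05 - 9.4245e-06) / 1.9371e-05 * 100 = 51.3480 %


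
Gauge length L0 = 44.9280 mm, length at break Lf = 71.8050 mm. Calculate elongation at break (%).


Formula: Elongation = (Lf - L0) / L0 * 100
Substituting: Elongation = (71.8050 - 44.9280) / 44.9280 * 100
Result: 59.8224 %


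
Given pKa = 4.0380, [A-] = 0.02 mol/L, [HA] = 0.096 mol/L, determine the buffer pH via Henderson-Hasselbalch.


ratio = [A-] / [HA] = 0.02 / 0.096 = 0.2083
log10(ratio) = -0.6812
pH = pKa + log10(ratio) = 4.0380 - 0.6812 = 3.3568


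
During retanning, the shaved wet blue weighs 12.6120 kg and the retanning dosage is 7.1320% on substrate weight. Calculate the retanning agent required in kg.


Formula: Retan = substrate * pct / 100
Substituting: Retan = 12.6120 * 7.1320 / 100
Result: 0.8995 kg


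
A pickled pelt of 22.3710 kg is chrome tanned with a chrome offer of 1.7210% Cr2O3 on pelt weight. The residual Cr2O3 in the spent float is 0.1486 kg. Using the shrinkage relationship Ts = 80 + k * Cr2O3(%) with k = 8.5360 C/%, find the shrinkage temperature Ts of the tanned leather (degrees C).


Offered = pelt * offer_pct / 100 = 22.3710 * 1.7210 / 100 = 0.3850 kg
Uptake = offered - residual = 0.3850 - 0.1486 = 0.2364 kg
Cr2O3% on pelt = uptake / pelt * 100 = 0.2364 / 22.3710 * 100 = 1.0567 %
Ts = 80 + k * Cr2O3% = 80 + 8.5360 * 1.0567 = 89.0204 C


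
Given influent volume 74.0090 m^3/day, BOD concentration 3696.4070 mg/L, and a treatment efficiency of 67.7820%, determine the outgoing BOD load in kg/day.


Load_in = volume * conc / 1000 = 74.0090 * 3696.4070 / 1000 = 273.5674 kg/day
Removed = Load_in * eff / 100 = 273.5674 * 67.7820 / 100 = 185.4294 kg/day
Load_out = Load_in - Removed = 273.5674 - 185.4294 = 88.1379 kg/day


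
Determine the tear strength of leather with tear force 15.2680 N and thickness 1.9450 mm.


Formula: Tear strength = force / thickness
Substituting: Tear strength = 15.2680 / 1.9450
Result: 7.8499 N/mm


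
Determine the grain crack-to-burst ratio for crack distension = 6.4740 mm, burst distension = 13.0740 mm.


Formula: Ratio = crack / burst
Substituting: Ratio = 6.4740 / 13.0740
Result: 0.4952


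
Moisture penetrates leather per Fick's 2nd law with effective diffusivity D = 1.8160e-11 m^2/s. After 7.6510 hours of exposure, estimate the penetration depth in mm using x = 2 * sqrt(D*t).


t = 7.6510 hr * 3600 = 27543.6000 s
D * t = 1.8160e-11 * 27543.6000 = 5.0019e-07
x = 2 * sqrt(D*t) = 2 * sqrt(5.0019e-07) = 0.00141448 m = 1.4145 mm


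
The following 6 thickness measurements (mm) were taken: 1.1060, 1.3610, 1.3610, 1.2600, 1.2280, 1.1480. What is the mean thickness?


Formula: Average = sum / n
Substituting: Average = 7.4640 / 6
Result: 1.2440 mm


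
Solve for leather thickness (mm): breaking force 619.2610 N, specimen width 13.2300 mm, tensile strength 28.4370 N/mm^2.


Formula: t = F / (TS * w)
Substituting: t = 619.2610 / (28.4370 * 13.2300)
Result: 1.6460 mm


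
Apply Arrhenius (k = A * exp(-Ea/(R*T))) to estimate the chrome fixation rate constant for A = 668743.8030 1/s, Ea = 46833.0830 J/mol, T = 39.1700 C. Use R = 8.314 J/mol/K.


T_K = T_C + 273.15 = 39.1700 + 273.15 = 312.3200 K
exponent = -Ea / (R * T_K) = -46833.0830 / (8.314 * 312.3200) = -18.0361
k = A * exp(exponent) = 668743.8030 * exp(-18.0361) = 0.00982371 1/s


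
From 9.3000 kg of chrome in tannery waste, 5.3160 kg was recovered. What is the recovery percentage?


Formula: Recovery = recovered / input * 100
Substituting: Recovery = 5.3160 / 9.3000 * 100
Result: 57.1613 %


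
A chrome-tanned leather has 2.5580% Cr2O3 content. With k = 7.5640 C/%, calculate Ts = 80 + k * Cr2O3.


Formula: Ts = 80 + k * Cr2O3
Substituting: Ts = 80 + 7.5640 * 2.5580
Result: 99.3487 C


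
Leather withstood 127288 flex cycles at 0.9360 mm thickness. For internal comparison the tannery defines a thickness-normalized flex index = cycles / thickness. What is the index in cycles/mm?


Formula: Index = cycles / thickness
Substituting: Index = 127288 / 0.9360
Result: 135991.4530 cycles/mm


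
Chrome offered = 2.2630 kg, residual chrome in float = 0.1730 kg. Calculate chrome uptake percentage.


Formula: Uptake = (offered - residual) / offered * 100
Substituting: Uptake = (2.2630 - 0.1730) / 2.2630 * 100
Result: 92.3553 %


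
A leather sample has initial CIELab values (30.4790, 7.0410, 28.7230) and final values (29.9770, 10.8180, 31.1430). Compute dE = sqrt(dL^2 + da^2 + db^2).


dL = -0.5020, da = 3.7770, db = 2.4200
dE = sqrt((-0.5020)^2 + 3.7770^2 + 2.4200^2) = 4.5138


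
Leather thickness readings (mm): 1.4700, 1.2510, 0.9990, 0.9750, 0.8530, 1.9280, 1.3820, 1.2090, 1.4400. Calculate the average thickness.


Formula: Average = sum / n
Substituting: Average = 11.5070 / 9
Result: 1.2786 mm


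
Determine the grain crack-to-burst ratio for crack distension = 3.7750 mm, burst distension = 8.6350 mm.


Formula: Ratio = crack / burst
Substituting: Ratio = 3.7750 / 8.6350
Result: 0.4372


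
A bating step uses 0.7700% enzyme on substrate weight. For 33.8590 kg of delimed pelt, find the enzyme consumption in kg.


Formula: Enzyme = substrate * pct / 100
Substituting: Enzyme = 33.8590 * 0.7700 / 100
Result: 0.2607 kg


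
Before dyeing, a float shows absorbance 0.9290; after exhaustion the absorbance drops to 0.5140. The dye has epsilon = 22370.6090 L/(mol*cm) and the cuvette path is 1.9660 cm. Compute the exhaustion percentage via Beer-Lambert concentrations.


c_initial = A_i / (epsilon * l) = 0.9290 / (22370.6090 * 1.9660) = 2.1123e-05 mol/L
c_final = A_f / (epsilon * l) = 0.5140 / (22370.6090 * 1.9660) = 1.1687e-05 mol/L
Exhaustion = (c_initial - c_final) / c_initial * 100 = (2.1123e-05 - 1.1687e-05) / 2.1123e-05 * 100 = 44.6717 %


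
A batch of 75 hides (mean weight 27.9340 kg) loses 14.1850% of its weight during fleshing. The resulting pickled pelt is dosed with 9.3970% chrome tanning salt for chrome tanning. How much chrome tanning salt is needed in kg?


Total_raw = N * avg_wt = 75 * 27.9340 = 2095.0500 kg
Substrate = Total_raw * (1 - loss/100) = 2095.0500 * (1 - 14.1850/100) = 1797.8672 kg
Chrome = Substrate * pct / 100 = 1797.8672 * 9.3970 / 100 = 168.9456 kg


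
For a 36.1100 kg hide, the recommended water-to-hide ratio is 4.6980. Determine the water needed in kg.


Formula: Water = hide_weight * ratio
Substituting: Water = 36.1100 * 4.6980
Result: 169.6448 kg


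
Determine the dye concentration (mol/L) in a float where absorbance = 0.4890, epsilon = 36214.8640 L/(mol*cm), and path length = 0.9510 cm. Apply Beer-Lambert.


Formula: c = A / (epsilon * l)
Substituting: c = 0.4890 / (36214.8640 * 0.9510)
Result: 1.4198e-05 mol/L


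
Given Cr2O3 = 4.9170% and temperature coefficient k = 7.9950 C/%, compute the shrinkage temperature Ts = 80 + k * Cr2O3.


Formula: Ts = 80 + k * Cr2O3
Substituting: Ts = 80 + 7.9950 * 4.9170
Result: 119.3114 C


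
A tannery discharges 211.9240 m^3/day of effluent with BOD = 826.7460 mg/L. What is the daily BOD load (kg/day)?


Formula: BOD_load = volume * conc / 1000
Substituting: BOD_load = 211.9240 * 826.7460 / 1000
Result: 175.2073 kg/day


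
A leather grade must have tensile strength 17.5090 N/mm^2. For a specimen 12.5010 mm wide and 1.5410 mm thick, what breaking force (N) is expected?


Formula: F = TS * w * t
Substituting: F = 17.5090 * 12.5010 * 1.5410
Result: 337.2941 N


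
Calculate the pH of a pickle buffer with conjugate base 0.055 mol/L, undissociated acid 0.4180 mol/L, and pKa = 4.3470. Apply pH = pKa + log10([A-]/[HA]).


ratio = [A-] / [HA] = 0.055 / 0.4180 = 0.1316
log10(ratio) = -0.8808
pH = pKa + log10(ratio) = 4.3470 - 0.8808 = 3.4662


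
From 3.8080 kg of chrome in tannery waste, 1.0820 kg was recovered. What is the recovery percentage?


Formula: Recovery = recovered / input * 100
Substituting: Recovery = 1.0820 / 3.8080 * 100
Result: 28.4139 %


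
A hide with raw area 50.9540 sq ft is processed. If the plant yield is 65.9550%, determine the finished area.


Formula: finished = raw * yield / 100
Substituting: finished = 50.9540 * 65.9550 / 100
Result: 33.6067 sq ft


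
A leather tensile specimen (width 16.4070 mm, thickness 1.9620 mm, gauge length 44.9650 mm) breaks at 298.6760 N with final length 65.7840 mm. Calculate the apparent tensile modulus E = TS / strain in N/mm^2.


TS = F / (w * t) = 298.6760 / (16.4070 * 1.9620) = 9.2784 N/mm^2
strain = (Lf - L0) / L0 = (65.7840 - 44.9650) / 44.9650 = 0.4630
E = TS / strain = 9.2784 / 0.4630 = 20.0395 N/mm^2


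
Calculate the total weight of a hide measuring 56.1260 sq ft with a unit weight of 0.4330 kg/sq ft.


Formula: Weight = area * weight_per_sqft
Substituting: Weight = 56.1260 * 0.4330
Result: 24.3026 kg


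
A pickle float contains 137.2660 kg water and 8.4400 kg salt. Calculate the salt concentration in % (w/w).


Formula: Conc = salt / (water + salt) * 100
Substituting: Conc = 8.4400 / (137.2660 + 8.4400) * 100
Result: 5.7925 %


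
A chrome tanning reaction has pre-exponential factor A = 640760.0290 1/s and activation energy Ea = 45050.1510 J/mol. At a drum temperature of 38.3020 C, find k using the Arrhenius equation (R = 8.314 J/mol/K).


T_K = T_C + 273.15 = 38.3020 + 273.15 = 311.4520 K
exponent = -Ea / (R * T_K) = -45050.1510 / (8.314 * 311.4520) = -17.3978
k = A * exp(exponent) = 640760.0290 * exp(-17.3978) = 0.0178202 1/s


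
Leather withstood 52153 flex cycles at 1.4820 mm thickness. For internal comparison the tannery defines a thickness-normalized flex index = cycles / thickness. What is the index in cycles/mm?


Formula: Index = cycles / thickness
Substituting: Index = 52153 / 1.4820
Result: 35190.9582 cycles/mm


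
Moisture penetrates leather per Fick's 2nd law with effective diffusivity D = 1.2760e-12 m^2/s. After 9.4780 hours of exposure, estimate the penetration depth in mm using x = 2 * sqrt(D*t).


t = 9.4780 hr * 3600 = 34120.8000 s
D * t = 1.2760e-12 * 34120.8000 = 4.3538e-08
x = 2 * sqrt(D*t) = 2 * sqrt(4.3538e-08) = 4.1732e-04 m = 0.4173 mm


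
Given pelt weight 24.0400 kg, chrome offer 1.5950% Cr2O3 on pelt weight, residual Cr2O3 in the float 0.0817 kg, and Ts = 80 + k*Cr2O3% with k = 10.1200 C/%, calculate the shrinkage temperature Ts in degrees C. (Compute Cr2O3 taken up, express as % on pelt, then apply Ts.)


Offered = pelt * offer_pct / 100 = 24.0400 * 1.5950 / 100 = 0.3834 kg
Uptake = offered - residual = 0.3834 - 0.0817 = 0.3017 kg
Cr2O3% on pelt = uptake / pelt * 100 = 0.3017 / 24.0400 * 100 = 1.2551 %
Ts = 80 + k * Cr2O3% = 80 + 10.1200 * 1.2551 = 92.7021 C


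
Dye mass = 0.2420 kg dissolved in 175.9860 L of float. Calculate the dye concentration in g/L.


Formula: Conc = dye_mass(kg) / volume(L) * 1000
Substituting: Conc = 0.2420 / 175.9860 * 1000
Result: 1.3751 g/L


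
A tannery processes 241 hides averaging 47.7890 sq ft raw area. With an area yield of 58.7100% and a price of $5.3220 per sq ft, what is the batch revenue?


Raw_total = N * avg_area = 241 * 47.7890 = 11517.1490 sq ft
Finished = Raw_total * yield / 100 = 11517.1490 * 58.7100 / 100 = 6761.7182 sq ft
Value = Finished * price = 6761.7182 * 5.3220 = 35985.8641 $


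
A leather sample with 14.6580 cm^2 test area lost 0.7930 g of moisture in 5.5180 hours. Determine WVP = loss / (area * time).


Formula: WVP = loss / (area * time)
Substituting: WVP = 0.7930 / (14.6580 * 5.5180)
Result: 0.0098043 g/(cm^2*hr)


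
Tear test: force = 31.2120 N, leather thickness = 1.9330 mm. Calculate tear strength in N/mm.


Formula: Tear strength = force / thickness
Substituting: Tear strength = 31.2120 / 1.9330
Result: 16.1469 N/mm


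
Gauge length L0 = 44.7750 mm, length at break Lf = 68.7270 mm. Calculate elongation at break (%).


Formula: Elongation = (Lf - L0) / L0 * 100
Substituting: Elongation = (68.7270 - 44.7750) / 44.7750 * 100
Result: 53.4941 %


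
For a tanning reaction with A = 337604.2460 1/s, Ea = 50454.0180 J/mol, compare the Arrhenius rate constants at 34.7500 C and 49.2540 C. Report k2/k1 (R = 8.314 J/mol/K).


T1 = 34.7500 + 273.15 = 307.9000 K; T2 = 49.2540 + 273.15 = 322.4040 K
k1 = A * exp(-Ea/(R*T1)) = 337604.2460 * exp(-50454.0180/(8.314*307.9000)) = 9.3041e-04 1/s
k2 = A * exp(-Ea/(R*T2)) = 337604.2460 * exp(-50454.0180/(8.314*322.4040)) = 0.00225813 1/s
k2/k1 = 0.00225813 / 9.3041e-04 = 2.4270


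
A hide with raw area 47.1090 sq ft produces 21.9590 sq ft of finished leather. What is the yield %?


Formula: Yield = finished / raw * 100
Substituting: Yield = 21.9590 / 47.1090 * 100
Result: 46.6132 %


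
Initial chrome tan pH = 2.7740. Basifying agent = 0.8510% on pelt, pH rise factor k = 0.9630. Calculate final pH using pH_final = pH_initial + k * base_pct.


Formula: pH_final = pH_initial + k * base_pct
Substituting: pH_final = 2.7740 + 0.9630 * 0.8510
Result: 3.5935


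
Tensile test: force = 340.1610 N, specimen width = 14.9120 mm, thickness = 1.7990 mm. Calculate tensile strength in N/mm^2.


Formula: TS = force / (width * thickness)
Substituting: TS = 340.1610 / (14.9120 * 1.7990)
Result: 12.6799 N/mm^2


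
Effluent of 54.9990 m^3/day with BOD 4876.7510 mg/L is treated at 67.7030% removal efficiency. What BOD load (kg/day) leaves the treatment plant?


Load_in = volume * conc / 1000 = 54.9990 * 4876.7510 / 1000 = 268.2164 kg/day
Removed = Load_in * eff / 100 = 268.2164 * 67.7030 / 100 = 181.5906 kg/day
Load_out = Load_in - Removed = 268.2164 - 181.5906 = 86.6259 kg/day


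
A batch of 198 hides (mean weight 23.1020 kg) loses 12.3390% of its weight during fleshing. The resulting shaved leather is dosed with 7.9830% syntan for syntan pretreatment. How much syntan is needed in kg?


Total_raw = N * avg_wt = 198 * 23.1020 = 4574.1960 kg
Substrate = Total_raw * (1 - loss/100) = 4574.1960 * (1 - 12.3390/100) = 4009.7860 kg
Syntan = Substrate * pct / 100 = 4009.7860 * 7.9830 / 100 = 320.1012 kg


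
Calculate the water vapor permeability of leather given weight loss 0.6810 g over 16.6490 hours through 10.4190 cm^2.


Formula: WVP = loss / (area * time)
Substituting: WVP = 0.6810 / (10.4190 * 16.6490)
Result: 0.00392584 g/(cm^2*hr)


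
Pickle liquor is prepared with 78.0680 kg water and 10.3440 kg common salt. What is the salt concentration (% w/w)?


Formula: Conc = salt / (water + salt) * 100
Substituting: Conc = 10.3440 / (78.0680 + 10.3440) * 100
Result: 11.6998 %


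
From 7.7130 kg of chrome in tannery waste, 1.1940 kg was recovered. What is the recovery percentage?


Formula: Recovery = recovered / input * 100
Substituting: Recovery = 1.1940 / 7.7130 * 100
Result: 15.4804 %


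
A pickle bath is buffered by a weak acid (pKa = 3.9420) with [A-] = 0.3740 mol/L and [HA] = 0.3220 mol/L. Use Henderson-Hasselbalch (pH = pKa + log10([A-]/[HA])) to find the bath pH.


ratio = [A-] / [HA] = 0.3740 / 0.3220 = 1.1615
log10(ratio) = 0.0650157
pH = pKa + log10(ratio) = 3.9420 + 0.0650157 = 4.0070


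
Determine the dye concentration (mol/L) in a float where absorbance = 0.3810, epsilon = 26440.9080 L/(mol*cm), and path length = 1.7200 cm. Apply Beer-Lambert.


Formula: c = A / (epsilon * l)
Substituting: c = 0.3810 / (26440.9080 * 1.7200)
Result: 8.3776e-06 mol/L


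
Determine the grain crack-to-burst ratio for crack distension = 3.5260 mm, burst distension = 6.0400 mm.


Formula: Ratio = crack / burst
Substituting: Ratio = 3.5260 / 6.0400
Result: 0.5838


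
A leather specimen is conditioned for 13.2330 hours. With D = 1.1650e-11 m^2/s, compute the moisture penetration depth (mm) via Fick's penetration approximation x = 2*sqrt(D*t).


t = 13.2330 hr * 3600 = 47638.8000 s
D * t = 1.1650e-11 * 47638.8000 = 5.5499e-07
x = 2 * sqrt(D*t) = 2 * sqrt(5.5499e-07) = 0.00148996 m = 1.4900 mm
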